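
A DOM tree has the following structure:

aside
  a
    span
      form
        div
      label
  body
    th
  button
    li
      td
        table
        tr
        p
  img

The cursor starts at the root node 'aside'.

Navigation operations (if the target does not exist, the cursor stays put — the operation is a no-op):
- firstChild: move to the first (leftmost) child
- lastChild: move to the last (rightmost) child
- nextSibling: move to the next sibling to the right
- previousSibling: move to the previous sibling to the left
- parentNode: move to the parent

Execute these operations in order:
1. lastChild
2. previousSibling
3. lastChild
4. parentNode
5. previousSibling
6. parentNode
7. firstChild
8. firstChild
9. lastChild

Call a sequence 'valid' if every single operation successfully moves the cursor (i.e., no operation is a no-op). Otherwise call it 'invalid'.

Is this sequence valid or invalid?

Answer: valid

Derivation:
After 1 (lastChild): img
After 2 (previousSibling): button
After 3 (lastChild): li
After 4 (parentNode): button
After 5 (previousSibling): body
After 6 (parentNode): aside
After 7 (firstChild): a
After 8 (firstChild): span
After 9 (lastChild): label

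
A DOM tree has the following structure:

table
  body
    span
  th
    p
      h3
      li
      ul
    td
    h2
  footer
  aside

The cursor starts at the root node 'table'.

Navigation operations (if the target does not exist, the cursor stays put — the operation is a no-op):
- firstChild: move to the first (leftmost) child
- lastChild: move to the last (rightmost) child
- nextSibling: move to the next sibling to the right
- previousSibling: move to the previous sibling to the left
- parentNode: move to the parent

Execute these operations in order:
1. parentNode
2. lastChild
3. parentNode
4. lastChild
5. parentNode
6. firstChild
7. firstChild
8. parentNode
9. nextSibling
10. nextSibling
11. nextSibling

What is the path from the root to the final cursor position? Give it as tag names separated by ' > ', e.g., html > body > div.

After 1 (parentNode): table (no-op, stayed)
After 2 (lastChild): aside
After 3 (parentNode): table
After 4 (lastChild): aside
After 5 (parentNode): table
After 6 (firstChild): body
After 7 (firstChild): span
After 8 (parentNode): body
After 9 (nextSibling): th
After 10 (nextSibling): footer
After 11 (nextSibling): aside

Answer: table > aside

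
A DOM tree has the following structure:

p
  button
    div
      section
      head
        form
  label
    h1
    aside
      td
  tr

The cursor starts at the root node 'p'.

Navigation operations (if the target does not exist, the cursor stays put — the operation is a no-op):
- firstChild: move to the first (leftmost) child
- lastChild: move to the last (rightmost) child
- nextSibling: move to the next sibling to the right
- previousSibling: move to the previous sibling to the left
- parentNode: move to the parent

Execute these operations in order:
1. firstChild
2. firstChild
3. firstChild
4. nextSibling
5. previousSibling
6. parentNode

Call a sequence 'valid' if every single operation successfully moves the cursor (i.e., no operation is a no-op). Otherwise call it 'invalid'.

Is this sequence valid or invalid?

Answer: valid

Derivation:
After 1 (firstChild): button
After 2 (firstChild): div
After 3 (firstChild): section
After 4 (nextSibling): head
After 5 (previousSibling): section
After 6 (parentNode): div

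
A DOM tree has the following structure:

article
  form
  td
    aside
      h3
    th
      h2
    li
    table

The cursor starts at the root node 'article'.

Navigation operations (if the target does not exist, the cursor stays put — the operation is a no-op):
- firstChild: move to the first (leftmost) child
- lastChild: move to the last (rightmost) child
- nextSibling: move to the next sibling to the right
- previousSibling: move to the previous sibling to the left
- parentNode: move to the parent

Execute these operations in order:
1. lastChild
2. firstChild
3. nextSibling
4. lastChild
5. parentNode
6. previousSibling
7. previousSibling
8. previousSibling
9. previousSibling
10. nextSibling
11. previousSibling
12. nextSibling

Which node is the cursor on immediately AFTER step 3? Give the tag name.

Answer: th

Derivation:
After 1 (lastChild): td
After 2 (firstChild): aside
After 3 (nextSibling): th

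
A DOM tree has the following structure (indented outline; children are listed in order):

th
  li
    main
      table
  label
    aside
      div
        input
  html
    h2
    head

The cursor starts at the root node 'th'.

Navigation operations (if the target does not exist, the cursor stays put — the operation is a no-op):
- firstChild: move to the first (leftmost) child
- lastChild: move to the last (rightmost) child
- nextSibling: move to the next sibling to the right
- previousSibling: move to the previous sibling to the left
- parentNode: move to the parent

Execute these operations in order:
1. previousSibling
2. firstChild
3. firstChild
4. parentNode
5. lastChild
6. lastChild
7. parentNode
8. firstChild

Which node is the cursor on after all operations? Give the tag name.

Answer: table

Derivation:
After 1 (previousSibling): th (no-op, stayed)
After 2 (firstChild): li
After 3 (firstChild): main
After 4 (parentNode): li
After 5 (lastChild): main
After 6 (lastChild): table
After 7 (parentNode): main
After 8 (firstChild): table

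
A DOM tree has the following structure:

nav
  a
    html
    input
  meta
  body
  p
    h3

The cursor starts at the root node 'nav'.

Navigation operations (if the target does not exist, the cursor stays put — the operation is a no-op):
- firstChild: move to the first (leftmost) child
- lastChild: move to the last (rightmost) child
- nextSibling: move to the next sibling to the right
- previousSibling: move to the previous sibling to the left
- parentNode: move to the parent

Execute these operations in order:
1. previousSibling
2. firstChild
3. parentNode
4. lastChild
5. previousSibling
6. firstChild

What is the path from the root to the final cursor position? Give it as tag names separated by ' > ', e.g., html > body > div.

After 1 (previousSibling): nav (no-op, stayed)
After 2 (firstChild): a
After 3 (parentNode): nav
After 4 (lastChild): p
After 5 (previousSibling): body
After 6 (firstChild): body (no-op, stayed)

Answer: nav > body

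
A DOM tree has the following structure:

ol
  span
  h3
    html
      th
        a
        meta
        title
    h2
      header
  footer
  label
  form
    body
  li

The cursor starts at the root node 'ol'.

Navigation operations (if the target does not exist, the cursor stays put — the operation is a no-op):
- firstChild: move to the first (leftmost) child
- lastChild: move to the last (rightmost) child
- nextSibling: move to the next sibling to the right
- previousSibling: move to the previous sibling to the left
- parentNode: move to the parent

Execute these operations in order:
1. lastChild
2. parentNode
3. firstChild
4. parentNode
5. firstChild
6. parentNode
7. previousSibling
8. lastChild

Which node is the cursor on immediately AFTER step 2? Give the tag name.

Answer: ol

Derivation:
After 1 (lastChild): li
After 2 (parentNode): ol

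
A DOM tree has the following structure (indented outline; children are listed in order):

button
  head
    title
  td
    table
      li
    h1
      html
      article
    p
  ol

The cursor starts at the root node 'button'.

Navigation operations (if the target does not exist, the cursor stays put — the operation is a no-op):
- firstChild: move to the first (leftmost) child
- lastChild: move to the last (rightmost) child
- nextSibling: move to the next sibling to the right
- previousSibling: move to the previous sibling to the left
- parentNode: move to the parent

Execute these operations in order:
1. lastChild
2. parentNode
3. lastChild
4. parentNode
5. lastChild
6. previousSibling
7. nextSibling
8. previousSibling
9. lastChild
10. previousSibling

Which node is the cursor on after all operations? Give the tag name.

Answer: h1

Derivation:
After 1 (lastChild): ol
After 2 (parentNode): button
After 3 (lastChild): ol
After 4 (parentNode): button
After 5 (lastChild): ol
After 6 (previousSibling): td
After 7 (nextSibling): ol
After 8 (previousSibling): td
After 9 (lastChild): p
After 10 (previousSibling): h1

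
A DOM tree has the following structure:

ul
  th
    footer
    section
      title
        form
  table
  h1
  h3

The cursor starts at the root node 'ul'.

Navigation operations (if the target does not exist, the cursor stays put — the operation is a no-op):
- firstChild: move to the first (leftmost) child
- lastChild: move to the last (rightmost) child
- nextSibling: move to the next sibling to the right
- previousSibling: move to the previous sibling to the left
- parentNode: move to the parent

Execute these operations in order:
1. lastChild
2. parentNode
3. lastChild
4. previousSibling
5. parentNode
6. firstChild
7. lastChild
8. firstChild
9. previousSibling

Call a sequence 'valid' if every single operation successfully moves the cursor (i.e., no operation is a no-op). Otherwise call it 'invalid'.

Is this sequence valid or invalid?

After 1 (lastChild): h3
After 2 (parentNode): ul
After 3 (lastChild): h3
After 4 (previousSibling): h1
After 5 (parentNode): ul
After 6 (firstChild): th
After 7 (lastChild): section
After 8 (firstChild): title
After 9 (previousSibling): title (no-op, stayed)

Answer: invalid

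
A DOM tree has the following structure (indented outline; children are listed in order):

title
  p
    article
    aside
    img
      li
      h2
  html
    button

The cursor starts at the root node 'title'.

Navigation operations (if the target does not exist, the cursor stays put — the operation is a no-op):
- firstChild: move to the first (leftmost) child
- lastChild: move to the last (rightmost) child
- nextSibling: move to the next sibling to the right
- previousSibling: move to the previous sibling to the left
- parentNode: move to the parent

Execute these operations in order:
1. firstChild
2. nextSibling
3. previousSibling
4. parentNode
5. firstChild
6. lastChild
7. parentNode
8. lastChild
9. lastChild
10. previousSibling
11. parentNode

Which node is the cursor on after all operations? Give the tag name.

After 1 (firstChild): p
After 2 (nextSibling): html
After 3 (previousSibling): p
After 4 (parentNode): title
After 5 (firstChild): p
After 6 (lastChild): img
After 7 (parentNode): p
After 8 (lastChild): img
After 9 (lastChild): h2
After 10 (previousSibling): li
After 11 (parentNode): img

Answer: img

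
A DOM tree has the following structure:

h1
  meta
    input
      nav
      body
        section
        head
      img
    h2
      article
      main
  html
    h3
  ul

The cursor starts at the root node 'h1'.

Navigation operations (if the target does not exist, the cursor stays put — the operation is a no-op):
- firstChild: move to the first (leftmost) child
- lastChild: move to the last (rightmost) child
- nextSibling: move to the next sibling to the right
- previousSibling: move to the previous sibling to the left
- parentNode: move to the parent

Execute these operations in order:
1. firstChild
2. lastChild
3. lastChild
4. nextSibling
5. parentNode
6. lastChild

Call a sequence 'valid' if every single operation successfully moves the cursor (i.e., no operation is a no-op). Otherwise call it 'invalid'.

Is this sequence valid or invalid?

After 1 (firstChild): meta
After 2 (lastChild): h2
After 3 (lastChild): main
After 4 (nextSibling): main (no-op, stayed)
After 5 (parentNode): h2
After 6 (lastChild): main

Answer: invalid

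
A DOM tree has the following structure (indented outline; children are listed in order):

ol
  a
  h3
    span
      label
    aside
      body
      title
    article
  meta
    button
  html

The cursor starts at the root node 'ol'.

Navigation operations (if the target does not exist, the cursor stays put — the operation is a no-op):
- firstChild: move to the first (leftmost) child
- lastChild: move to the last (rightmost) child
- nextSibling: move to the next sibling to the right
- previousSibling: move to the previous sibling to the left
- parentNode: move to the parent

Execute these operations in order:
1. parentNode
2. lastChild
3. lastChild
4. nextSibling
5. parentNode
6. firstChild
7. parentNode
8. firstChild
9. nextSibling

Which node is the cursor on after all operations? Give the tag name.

After 1 (parentNode): ol (no-op, stayed)
After 2 (lastChild): html
After 3 (lastChild): html (no-op, stayed)
After 4 (nextSibling): html (no-op, stayed)
After 5 (parentNode): ol
After 6 (firstChild): a
After 7 (parentNode): ol
After 8 (firstChild): a
After 9 (nextSibling): h3

Answer: h3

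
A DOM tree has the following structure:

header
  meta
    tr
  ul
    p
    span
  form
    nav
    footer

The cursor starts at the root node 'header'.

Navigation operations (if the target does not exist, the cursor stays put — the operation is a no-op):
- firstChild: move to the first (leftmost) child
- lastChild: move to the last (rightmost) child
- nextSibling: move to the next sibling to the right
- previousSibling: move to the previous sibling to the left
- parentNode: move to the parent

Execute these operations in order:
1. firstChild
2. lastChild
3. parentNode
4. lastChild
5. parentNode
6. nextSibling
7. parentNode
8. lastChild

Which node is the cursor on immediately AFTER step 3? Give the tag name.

After 1 (firstChild): meta
After 2 (lastChild): tr
After 3 (parentNode): meta

Answer: meta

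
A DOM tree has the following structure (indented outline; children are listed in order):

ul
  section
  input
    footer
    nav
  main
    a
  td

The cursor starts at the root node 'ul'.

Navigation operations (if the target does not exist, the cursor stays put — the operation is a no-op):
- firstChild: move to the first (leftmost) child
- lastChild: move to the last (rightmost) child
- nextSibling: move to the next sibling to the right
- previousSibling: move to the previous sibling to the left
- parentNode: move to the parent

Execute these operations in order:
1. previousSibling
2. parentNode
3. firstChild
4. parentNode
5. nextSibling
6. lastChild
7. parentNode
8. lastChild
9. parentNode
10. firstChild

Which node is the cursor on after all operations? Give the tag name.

After 1 (previousSibling): ul (no-op, stayed)
After 2 (parentNode): ul (no-op, stayed)
After 3 (firstChild): section
After 4 (parentNode): ul
After 5 (nextSibling): ul (no-op, stayed)
After 6 (lastChild): td
After 7 (parentNode): ul
After 8 (lastChild): td
After 9 (parentNode): ul
After 10 (firstChild): section

Answer: section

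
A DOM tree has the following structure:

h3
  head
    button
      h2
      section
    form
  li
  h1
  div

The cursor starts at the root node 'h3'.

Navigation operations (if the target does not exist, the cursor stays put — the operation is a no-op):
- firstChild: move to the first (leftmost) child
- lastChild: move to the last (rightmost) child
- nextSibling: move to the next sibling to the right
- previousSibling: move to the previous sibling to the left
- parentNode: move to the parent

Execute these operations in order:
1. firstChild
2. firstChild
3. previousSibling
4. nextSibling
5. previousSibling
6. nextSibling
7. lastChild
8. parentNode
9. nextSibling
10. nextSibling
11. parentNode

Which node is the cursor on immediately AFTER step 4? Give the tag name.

Answer: form

Derivation:
After 1 (firstChild): head
After 2 (firstChild): button
After 3 (previousSibling): button (no-op, stayed)
After 4 (nextSibling): form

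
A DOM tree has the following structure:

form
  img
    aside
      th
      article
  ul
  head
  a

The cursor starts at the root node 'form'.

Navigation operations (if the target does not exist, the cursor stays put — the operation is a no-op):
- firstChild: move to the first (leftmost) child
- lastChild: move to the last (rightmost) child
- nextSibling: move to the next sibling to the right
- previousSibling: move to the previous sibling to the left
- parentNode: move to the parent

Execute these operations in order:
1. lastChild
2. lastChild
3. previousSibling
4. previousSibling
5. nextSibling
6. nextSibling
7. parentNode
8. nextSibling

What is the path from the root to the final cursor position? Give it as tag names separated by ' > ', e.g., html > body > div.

After 1 (lastChild): a
After 2 (lastChild): a (no-op, stayed)
After 3 (previousSibling): head
After 4 (previousSibling): ul
After 5 (nextSibling): head
After 6 (nextSibling): a
After 7 (parentNode): form
After 8 (nextSibling): form (no-op, stayed)

Answer: form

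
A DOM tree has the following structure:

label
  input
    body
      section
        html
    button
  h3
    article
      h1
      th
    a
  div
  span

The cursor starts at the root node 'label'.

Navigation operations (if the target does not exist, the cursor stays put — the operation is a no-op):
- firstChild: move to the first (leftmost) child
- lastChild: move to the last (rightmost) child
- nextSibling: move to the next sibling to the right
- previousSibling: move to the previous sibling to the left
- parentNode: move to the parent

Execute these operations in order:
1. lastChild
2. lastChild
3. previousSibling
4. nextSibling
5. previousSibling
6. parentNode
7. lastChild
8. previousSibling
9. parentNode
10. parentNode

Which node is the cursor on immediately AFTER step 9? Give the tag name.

After 1 (lastChild): span
After 2 (lastChild): span (no-op, stayed)
After 3 (previousSibling): div
After 4 (nextSibling): span
After 5 (previousSibling): div
After 6 (parentNode): label
After 7 (lastChild): span
After 8 (previousSibling): div
After 9 (parentNode): label

Answer: label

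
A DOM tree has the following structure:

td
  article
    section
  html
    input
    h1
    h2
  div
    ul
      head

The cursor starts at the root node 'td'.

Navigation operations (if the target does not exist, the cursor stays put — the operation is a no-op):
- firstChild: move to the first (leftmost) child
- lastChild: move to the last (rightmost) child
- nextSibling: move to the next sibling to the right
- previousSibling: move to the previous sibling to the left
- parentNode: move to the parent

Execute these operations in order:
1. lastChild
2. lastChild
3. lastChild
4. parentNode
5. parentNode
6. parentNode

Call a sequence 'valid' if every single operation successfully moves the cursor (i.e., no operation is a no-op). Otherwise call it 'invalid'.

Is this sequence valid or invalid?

After 1 (lastChild): div
After 2 (lastChild): ul
After 3 (lastChild): head
After 4 (parentNode): ul
After 5 (parentNode): div
After 6 (parentNode): td

Answer: valid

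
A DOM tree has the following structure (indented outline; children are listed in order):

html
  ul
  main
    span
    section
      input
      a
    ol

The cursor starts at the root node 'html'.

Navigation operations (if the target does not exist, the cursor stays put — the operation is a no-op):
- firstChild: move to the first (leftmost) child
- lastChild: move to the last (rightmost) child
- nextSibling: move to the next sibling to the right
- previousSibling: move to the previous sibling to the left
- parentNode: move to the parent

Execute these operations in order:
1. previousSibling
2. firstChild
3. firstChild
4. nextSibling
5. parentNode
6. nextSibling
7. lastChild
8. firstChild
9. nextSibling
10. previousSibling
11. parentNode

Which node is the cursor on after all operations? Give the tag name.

After 1 (previousSibling): html (no-op, stayed)
After 2 (firstChild): ul
After 3 (firstChild): ul (no-op, stayed)
After 4 (nextSibling): main
After 5 (parentNode): html
After 6 (nextSibling): html (no-op, stayed)
After 7 (lastChild): main
After 8 (firstChild): span
After 9 (nextSibling): section
After 10 (previousSibling): span
After 11 (parentNode): main

Answer: main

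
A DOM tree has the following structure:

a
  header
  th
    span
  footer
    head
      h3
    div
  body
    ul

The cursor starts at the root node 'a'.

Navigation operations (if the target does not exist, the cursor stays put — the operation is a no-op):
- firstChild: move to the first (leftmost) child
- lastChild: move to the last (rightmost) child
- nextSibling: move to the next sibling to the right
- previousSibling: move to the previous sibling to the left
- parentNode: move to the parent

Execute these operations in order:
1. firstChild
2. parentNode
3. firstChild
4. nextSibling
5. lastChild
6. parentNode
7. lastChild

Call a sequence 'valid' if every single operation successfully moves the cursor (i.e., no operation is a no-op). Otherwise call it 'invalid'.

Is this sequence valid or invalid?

After 1 (firstChild): header
After 2 (parentNode): a
After 3 (firstChild): header
After 4 (nextSibling): th
After 5 (lastChild): span
After 6 (parentNode): th
After 7 (lastChild): span

Answer: valid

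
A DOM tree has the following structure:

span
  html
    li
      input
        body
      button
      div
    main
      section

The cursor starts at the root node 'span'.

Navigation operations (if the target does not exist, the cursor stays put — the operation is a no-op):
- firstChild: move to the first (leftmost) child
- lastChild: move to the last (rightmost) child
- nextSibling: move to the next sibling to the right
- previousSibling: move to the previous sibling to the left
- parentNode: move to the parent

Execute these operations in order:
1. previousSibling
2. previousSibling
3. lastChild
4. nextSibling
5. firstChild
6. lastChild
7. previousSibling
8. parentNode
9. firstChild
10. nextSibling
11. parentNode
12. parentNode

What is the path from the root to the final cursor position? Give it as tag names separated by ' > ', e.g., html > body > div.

After 1 (previousSibling): span (no-op, stayed)
After 2 (previousSibling): span (no-op, stayed)
After 3 (lastChild): html
After 4 (nextSibling): html (no-op, stayed)
After 5 (firstChild): li
After 6 (lastChild): div
After 7 (previousSibling): button
After 8 (parentNode): li
After 9 (firstChild): input
After 10 (nextSibling): button
After 11 (parentNode): li
After 12 (parentNode): html

Answer: span > html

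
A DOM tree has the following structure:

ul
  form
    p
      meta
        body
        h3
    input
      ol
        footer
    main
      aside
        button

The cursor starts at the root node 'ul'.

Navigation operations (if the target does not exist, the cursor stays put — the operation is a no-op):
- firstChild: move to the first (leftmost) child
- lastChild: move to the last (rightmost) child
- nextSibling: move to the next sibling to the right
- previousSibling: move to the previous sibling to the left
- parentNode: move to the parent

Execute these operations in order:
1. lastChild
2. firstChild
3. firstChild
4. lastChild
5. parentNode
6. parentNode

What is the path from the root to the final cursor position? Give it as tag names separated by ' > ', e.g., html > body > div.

After 1 (lastChild): form
After 2 (firstChild): p
After 3 (firstChild): meta
After 4 (lastChild): h3
After 5 (parentNode): meta
After 6 (parentNode): p

Answer: ul > form > p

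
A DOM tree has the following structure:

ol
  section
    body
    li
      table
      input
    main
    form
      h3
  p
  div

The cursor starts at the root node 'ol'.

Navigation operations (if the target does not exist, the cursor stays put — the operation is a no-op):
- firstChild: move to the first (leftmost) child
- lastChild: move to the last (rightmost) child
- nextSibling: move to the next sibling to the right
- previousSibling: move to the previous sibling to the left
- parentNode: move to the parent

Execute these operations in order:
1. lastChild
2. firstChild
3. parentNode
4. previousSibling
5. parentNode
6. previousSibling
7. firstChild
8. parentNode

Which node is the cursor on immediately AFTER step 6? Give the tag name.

After 1 (lastChild): div
After 2 (firstChild): div (no-op, stayed)
After 3 (parentNode): ol
After 4 (previousSibling): ol (no-op, stayed)
After 5 (parentNode): ol (no-op, stayed)
After 6 (previousSibling): ol (no-op, stayed)

Answer: ol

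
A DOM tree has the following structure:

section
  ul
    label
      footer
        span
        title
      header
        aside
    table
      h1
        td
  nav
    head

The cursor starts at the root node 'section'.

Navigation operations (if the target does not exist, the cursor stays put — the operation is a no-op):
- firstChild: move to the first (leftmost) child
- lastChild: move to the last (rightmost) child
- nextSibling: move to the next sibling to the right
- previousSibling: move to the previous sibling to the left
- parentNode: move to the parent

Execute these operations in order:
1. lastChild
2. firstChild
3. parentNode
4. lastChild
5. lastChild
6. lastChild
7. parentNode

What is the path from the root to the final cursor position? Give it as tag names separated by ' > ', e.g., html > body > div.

After 1 (lastChild): nav
After 2 (firstChild): head
After 3 (parentNode): nav
After 4 (lastChild): head
After 5 (lastChild): head (no-op, stayed)
After 6 (lastChild): head (no-op, stayed)
After 7 (parentNode): nav

Answer: section > nav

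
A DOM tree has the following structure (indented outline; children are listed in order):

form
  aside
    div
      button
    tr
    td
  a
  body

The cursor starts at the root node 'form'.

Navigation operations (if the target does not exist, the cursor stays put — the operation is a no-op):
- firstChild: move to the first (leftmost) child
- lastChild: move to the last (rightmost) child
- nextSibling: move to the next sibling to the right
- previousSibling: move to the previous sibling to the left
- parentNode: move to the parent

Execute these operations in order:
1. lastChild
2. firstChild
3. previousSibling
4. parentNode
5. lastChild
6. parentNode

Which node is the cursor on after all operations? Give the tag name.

After 1 (lastChild): body
After 2 (firstChild): body (no-op, stayed)
After 3 (previousSibling): a
After 4 (parentNode): form
After 5 (lastChild): body
After 6 (parentNode): form

Answer: form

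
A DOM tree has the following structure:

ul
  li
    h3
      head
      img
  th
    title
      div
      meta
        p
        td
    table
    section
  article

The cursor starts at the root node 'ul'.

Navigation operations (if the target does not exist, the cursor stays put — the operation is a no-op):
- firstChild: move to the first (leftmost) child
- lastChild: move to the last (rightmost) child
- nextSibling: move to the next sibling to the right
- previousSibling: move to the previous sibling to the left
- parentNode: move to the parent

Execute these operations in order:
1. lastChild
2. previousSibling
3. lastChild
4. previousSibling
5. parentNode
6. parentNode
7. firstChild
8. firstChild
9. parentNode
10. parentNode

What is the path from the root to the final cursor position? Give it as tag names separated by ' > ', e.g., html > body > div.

After 1 (lastChild): article
After 2 (previousSibling): th
After 3 (lastChild): section
After 4 (previousSibling): table
After 5 (parentNode): th
After 6 (parentNode): ul
After 7 (firstChild): li
After 8 (firstChild): h3
After 9 (parentNode): li
After 10 (parentNode): ul

Answer: ul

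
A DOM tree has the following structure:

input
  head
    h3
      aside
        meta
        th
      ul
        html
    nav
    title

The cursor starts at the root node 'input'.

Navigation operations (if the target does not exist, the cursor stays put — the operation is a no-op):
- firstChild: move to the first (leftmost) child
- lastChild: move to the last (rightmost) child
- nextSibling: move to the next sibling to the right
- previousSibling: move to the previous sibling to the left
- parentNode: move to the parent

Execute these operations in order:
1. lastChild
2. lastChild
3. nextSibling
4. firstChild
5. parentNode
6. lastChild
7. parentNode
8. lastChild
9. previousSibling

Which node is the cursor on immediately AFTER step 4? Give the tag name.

Answer: title

Derivation:
After 1 (lastChild): head
After 2 (lastChild): title
After 3 (nextSibling): title (no-op, stayed)
After 4 (firstChild): title (no-op, stayed)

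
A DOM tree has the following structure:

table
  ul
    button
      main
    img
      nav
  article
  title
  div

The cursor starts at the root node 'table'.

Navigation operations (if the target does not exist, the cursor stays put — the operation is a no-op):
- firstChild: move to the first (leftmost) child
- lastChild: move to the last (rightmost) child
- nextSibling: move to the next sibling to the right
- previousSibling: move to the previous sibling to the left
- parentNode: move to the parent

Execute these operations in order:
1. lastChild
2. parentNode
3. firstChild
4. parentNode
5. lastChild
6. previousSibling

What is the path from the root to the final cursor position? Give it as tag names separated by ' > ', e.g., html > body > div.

Answer: table > title

Derivation:
After 1 (lastChild): div
After 2 (parentNode): table
After 3 (firstChild): ul
After 4 (parentNode): table
After 5 (lastChild): div
After 6 (previousSibling): title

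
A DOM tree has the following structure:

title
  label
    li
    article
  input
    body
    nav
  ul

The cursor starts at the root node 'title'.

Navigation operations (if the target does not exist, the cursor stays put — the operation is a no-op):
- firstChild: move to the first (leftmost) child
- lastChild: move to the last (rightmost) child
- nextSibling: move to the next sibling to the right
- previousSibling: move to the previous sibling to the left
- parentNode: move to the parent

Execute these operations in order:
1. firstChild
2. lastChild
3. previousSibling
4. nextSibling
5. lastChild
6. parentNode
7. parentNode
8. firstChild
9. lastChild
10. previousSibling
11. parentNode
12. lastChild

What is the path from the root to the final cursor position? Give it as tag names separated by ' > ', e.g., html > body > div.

Answer: title > label > article

Derivation:
After 1 (firstChild): label
After 2 (lastChild): article
After 3 (previousSibling): li
After 4 (nextSibling): article
After 5 (lastChild): article (no-op, stayed)
After 6 (parentNode): label
After 7 (parentNode): title
After 8 (firstChild): label
After 9 (lastChild): article
After 10 (previousSibling): li
After 11 (parentNode): label
After 12 (lastChild): article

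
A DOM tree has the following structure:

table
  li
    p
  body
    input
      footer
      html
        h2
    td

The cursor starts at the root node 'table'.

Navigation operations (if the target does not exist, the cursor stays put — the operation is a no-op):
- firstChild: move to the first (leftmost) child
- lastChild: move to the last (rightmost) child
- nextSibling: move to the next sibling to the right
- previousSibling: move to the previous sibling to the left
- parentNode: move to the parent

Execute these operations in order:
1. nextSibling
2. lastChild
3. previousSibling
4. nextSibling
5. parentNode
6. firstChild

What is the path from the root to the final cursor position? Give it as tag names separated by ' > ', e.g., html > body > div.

Answer: table > li

Derivation:
After 1 (nextSibling): table (no-op, stayed)
After 2 (lastChild): body
After 3 (previousSibling): li
After 4 (nextSibling): body
After 5 (parentNode): table
After 6 (firstChild): li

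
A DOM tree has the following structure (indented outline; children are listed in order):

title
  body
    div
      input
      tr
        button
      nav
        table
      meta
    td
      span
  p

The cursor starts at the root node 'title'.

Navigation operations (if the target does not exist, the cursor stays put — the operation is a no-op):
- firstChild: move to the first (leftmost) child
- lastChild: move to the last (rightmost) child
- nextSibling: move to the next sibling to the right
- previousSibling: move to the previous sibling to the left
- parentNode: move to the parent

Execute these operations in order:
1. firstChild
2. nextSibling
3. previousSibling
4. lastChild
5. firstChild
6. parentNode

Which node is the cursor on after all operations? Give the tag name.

After 1 (firstChild): body
After 2 (nextSibling): p
After 3 (previousSibling): body
After 4 (lastChild): td
After 5 (firstChild): span
After 6 (parentNode): td

Answer: td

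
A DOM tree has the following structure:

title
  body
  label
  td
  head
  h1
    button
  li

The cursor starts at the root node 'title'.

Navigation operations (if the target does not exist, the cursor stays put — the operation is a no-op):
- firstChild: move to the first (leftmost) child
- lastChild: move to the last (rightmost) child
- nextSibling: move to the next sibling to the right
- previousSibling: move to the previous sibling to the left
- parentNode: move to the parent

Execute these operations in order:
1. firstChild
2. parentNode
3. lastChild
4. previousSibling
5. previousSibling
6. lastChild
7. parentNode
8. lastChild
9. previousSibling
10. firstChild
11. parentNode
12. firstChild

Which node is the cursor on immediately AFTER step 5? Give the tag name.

After 1 (firstChild): body
After 2 (parentNode): title
After 3 (lastChild): li
After 4 (previousSibling): h1
After 5 (previousSibling): head

Answer: head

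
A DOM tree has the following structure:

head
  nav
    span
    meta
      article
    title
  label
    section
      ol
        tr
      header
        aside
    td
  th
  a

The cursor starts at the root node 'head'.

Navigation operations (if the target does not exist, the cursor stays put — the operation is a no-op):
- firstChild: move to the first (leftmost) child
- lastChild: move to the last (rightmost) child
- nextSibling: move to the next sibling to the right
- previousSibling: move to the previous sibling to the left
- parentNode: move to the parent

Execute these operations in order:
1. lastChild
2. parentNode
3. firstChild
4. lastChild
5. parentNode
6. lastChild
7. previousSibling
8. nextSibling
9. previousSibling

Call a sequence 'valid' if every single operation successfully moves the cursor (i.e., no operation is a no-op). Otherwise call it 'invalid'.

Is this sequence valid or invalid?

Answer: valid

Derivation:
After 1 (lastChild): a
After 2 (parentNode): head
After 3 (firstChild): nav
After 4 (lastChild): title
After 5 (parentNode): nav
After 6 (lastChild): title
After 7 (previousSibling): meta
After 8 (nextSibling): title
After 9 (previousSibling): meta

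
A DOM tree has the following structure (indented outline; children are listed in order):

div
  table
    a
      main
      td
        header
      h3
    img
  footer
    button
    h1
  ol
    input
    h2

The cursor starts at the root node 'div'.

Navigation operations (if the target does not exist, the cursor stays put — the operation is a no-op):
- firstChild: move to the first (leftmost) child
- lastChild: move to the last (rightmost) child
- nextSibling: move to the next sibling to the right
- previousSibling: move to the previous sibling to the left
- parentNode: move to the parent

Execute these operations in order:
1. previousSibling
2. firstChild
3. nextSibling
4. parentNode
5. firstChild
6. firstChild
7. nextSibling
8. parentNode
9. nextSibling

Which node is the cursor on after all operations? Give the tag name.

After 1 (previousSibling): div (no-op, stayed)
After 2 (firstChild): table
After 3 (nextSibling): footer
After 4 (parentNode): div
After 5 (firstChild): table
After 6 (firstChild): a
After 7 (nextSibling): img
After 8 (parentNode): table
After 9 (nextSibling): footer

Answer: footer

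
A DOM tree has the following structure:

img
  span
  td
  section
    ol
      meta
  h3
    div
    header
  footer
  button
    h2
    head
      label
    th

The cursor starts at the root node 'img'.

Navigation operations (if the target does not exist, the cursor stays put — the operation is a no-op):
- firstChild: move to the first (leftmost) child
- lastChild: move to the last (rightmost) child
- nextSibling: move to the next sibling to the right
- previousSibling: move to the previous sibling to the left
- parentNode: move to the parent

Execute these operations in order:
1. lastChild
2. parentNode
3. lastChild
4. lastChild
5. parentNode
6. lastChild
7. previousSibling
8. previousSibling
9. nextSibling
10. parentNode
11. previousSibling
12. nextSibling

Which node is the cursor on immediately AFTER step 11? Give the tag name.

Answer: footer

Derivation:
After 1 (lastChild): button
After 2 (parentNode): img
After 3 (lastChild): button
After 4 (lastChild): th
After 5 (parentNode): button
After 6 (lastChild): th
After 7 (previousSibling): head
After 8 (previousSibling): h2
After 9 (nextSibling): head
After 10 (parentNode): button
After 11 (previousSibling): footer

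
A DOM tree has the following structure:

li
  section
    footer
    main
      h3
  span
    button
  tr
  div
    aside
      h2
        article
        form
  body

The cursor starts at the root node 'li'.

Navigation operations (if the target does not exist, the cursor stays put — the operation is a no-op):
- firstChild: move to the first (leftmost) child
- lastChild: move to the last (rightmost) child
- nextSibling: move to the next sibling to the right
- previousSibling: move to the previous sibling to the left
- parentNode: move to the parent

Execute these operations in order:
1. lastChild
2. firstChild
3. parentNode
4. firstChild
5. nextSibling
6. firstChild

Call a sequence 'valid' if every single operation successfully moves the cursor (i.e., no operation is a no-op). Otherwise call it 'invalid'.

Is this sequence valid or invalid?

Answer: invalid

Derivation:
After 1 (lastChild): body
After 2 (firstChild): body (no-op, stayed)
After 3 (parentNode): li
After 4 (firstChild): section
After 5 (nextSibling): span
After 6 (firstChild): button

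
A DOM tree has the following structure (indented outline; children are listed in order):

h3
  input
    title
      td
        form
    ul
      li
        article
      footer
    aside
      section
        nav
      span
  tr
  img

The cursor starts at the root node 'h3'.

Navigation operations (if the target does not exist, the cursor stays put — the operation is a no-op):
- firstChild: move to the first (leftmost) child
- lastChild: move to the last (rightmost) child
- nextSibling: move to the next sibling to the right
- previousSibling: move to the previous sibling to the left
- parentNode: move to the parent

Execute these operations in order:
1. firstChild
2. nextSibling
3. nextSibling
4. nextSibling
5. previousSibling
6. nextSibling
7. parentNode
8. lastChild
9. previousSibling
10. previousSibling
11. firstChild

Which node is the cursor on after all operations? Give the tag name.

After 1 (firstChild): input
After 2 (nextSibling): tr
After 3 (nextSibling): img
After 4 (nextSibling): img (no-op, stayed)
After 5 (previousSibling): tr
After 6 (nextSibling): img
After 7 (parentNode): h3
After 8 (lastChild): img
After 9 (previousSibling): tr
After 10 (previousSibling): input
After 11 (firstChild): title

Answer: title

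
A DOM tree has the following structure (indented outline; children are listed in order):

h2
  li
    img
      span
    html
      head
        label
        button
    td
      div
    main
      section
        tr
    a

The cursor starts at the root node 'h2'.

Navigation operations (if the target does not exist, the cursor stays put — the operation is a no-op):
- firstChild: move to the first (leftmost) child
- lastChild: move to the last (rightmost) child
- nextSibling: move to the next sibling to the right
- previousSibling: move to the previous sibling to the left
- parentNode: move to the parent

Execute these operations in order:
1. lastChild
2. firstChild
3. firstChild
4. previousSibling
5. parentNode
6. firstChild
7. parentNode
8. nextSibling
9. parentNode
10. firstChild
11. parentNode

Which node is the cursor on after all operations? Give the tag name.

Answer: li

Derivation:
After 1 (lastChild): li
After 2 (firstChild): img
After 3 (firstChild): span
After 4 (previousSibling): span (no-op, stayed)
After 5 (parentNode): img
After 6 (firstChild): span
After 7 (parentNode): img
After 8 (nextSibling): html
After 9 (parentNode): li
After 10 (firstChild): img
After 11 (parentNode): li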